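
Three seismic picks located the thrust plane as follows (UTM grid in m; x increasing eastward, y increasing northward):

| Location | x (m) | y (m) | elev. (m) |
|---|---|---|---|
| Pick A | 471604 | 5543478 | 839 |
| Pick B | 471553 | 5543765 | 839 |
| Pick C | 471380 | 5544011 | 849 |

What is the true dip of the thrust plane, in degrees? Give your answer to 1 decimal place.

4.5°

Let the plane be z = a·x + b·y + c.
Pick B−Pick A: −51a + 287b = 0;  Pick C−Pick A: −224a + 533b = 10.
Solving gives a = −0.07735, b = −0.01374.
Gradient magnitude |∇z| = √(a² + b²) = √(0.00598 + 0.00019) = 0.07856.
True dip = arctan(0.07856) = 4.5°, dipping toward E (azimuth ≈ 080°).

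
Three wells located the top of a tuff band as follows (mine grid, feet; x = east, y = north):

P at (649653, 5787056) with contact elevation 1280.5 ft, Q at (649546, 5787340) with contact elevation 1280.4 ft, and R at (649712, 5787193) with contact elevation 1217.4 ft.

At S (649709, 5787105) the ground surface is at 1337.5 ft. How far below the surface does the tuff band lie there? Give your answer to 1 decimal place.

Let the plane be z = a·x + b·y + c.
Q−P: −107a + 284b = −0.1;  R−P: 59a + 137b = −63.1.
Solving gives a = −0.570004775, b = −0.215107433.
Then c = 1280.5 − a·649653 − b·5787056 = 1616424.57.
At (649709, 5787105): z_contact = −370337.23 − 1244849.30 + 1616424.57 = 1238.04 ft.
Depth below ground = 1337.5 − 1238.04 = 99.5 ft.

99.5 ft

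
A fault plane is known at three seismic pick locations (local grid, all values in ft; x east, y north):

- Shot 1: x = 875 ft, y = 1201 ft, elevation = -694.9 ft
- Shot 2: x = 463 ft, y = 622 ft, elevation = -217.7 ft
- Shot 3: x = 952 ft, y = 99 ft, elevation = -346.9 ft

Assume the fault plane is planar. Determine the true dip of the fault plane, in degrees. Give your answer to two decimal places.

36.65°

Let the plane be z = a·x + b·y + c.
Shot 2−Shot 1: −412a − 579b = 477.2;  Shot 3−Shot 1: 77a − 1102b = 348.
Solving gives a = −0.65058, b = −0.36125.
Gradient magnitude |∇z| = √(a² + b²) = √(0.42325 + 0.13050) = 0.74414.
True dip = arctan(0.74414) = 36.65°, dipping toward ENE (azimuth ≈ 061°).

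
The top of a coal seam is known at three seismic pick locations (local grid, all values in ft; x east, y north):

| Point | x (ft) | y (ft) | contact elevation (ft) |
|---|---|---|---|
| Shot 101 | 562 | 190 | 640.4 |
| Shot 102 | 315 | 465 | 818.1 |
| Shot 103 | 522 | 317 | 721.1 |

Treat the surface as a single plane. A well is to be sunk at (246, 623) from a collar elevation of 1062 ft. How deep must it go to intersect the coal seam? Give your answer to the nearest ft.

Two edge vectors: Shot 101→Shot 102 = (-247, 275, 177.7), Shot 101→Shot 103 = (-40, 127, 80.7).
Normal n = (Shot 101→Shot 102) × (Shot 101→Shot 103) = (-375.4, 12824.9, -20369).
So ∂z/∂x = −n_x/n_z = −0.01843 and ∂z/∂y = −n_y/n_z = 0.62963.
Intercept c from Shot 101: 640.4 + 10.36 − 119.63 = 531.13.
At (246, 623): z_contact = −4.5 + 392.3 + 531.13 = 918.9 ft.
Depth below ground = 1062 − 918.9 = 143 ft.

143 ft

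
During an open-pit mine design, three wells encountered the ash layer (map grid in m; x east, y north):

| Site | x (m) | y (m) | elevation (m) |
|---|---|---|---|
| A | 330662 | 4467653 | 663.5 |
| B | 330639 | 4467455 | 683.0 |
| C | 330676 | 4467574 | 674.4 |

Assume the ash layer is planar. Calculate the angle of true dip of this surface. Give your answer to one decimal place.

10.0°

Let the plane be z = a·x + b·y + c.
B−A: −23a − 198b = 19.5;  C−A: 14a − 79b = 10.9.
Solving gives a = 0.13460, b = −0.11412.
Gradient magnitude |∇z| = √(a² + b²) = √(0.01812 + 0.01302) = 0.17647.
True dip = arctan(0.17647) = 10.0°, dipping toward NW (azimuth ≈ 310°).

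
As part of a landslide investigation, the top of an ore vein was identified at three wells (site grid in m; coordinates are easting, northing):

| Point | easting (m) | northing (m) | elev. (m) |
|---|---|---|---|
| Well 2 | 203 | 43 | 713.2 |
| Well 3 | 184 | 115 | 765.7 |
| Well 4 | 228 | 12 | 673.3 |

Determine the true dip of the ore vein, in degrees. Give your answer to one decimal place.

Two edge vectors: Well 2→Well 3 = (-19, 72, 52.5), Well 2→Well 4 = (25, -31, -39.9).
Normal n = (Well 2→Well 3) × (Well 2→Well 4) = (-1245.3, 554.4, -1211).
So ∂z/∂easting = −n_x/n_z = −1.02832 and ∂z/∂northing = −n_y/n_z = 0.45780.
Gradient magnitude |∇z| = √(a² + b²) = √(1.05745 + 0.20958) = 1.12563.
True dip = arctan(1.12563) = 48.4°, dipping toward ESE (azimuth ≈ 114°).

48.4°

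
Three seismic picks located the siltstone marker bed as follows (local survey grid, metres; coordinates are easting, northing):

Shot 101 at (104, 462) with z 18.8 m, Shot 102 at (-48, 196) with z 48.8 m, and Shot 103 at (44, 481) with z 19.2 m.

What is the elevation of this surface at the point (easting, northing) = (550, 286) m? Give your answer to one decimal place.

Let the plane be z = a·easting + b·northing + c.
Shot 102−Shot 101: −152a − 266b = 30;  Shot 103−Shot 101: −60a + 19b = 0.4.
Solving gives a = −0.03589, b = −0.09228.
Then c = 18.8 − a·104 − b·462 = 65.16.
At (550, 286): z = −19.7 − 26.4 + 65.16 = 19.0 m.

19.0 m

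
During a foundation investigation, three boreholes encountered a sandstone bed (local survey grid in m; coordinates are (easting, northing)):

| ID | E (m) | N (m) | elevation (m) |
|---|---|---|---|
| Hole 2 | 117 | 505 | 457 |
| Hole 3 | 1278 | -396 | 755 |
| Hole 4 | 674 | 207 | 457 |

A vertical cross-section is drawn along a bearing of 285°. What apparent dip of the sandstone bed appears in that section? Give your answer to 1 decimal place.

Two edge vectors: Hole 2→Hole 3 = (1161, -901, 298), Hole 2→Hole 4 = (557, -298, 0).
Normal n = (Hole 2→Hole 3) × (Hole 2→Hole 4) = (88804, 165986, 155879).
So ∂z/∂E = −n_x/n_z = −0.56970 and ∂z/∂N = −n_y/n_z = −1.06484.
Unit vector along 285° is (sin 285°, cos 285°) = (-0.9659, 0.2588).
Slope in that direction = a·(-0.9659) + b·(0.2588) = 0.27469.
Apparent dip = arctan|0.27469| = 15.4° (true dip is 50.4°, so apparent ≤ true as expected).

15.4°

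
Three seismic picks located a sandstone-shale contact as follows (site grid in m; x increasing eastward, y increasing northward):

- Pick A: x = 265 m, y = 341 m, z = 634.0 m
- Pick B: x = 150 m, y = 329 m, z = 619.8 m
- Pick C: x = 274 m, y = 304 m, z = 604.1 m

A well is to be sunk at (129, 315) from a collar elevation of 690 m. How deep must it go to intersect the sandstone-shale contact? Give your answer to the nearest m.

Let the plane be z = a·x + b·y + c.
Pick B−Pick A: −115a − 12b = −14.2;  Pick C−Pick A: 9a − 37b = −29.9.
Solving gives a = 0.03818, b = 0.81740.
Then c = 634 − a·265 − b·341 = 345.15.
At (129, 315): z_contact = 4.9 + 257.5 + 345.15 = 607.6 m.
Depth below ground = 690 − 607.6 = 82 m.

82 m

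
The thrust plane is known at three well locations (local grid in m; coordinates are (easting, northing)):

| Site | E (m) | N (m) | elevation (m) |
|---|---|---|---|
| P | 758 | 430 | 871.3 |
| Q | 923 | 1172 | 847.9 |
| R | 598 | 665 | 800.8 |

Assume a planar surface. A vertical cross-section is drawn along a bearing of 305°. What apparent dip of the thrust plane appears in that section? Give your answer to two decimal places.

Two edge vectors: P→Q = (165, 742, -23.4), P→R = (-160, 235, -70.5).
Normal n = (P→Q) × (P→R) = (-46812, 15376.5, 157495).
So ∂z/∂E = −n_x/n_z = 0.29723 and ∂z/∂N = −n_y/n_z = −0.09763.
Unit vector along 305° is (sin 305°, cos 305°) = (-0.8192, 0.5736).
Slope in that direction = a·(-0.8192) + b·(0.5736) = −0.29947.
Apparent dip = arctan|0.29947| = 16.67° (true dip is 17.4°, so apparent ≤ true as expected).

16.67°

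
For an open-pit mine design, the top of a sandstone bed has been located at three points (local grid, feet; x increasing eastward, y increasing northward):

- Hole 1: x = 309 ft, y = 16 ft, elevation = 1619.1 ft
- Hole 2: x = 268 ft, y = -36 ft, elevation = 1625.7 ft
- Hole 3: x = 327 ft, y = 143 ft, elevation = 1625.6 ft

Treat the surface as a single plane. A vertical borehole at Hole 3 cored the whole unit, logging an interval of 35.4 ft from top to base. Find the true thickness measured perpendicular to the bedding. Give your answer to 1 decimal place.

Two edge vectors: Hole 1→Hole 2 = (-41, -52, 6.6), Hole 1→Hole 3 = (18, 127, 6.5).
Normal n = (Hole 1→Hole 2) × (Hole 1→Hole 3) = (-1176.2, 385.3, -4271).
So ∂z/∂x = −n_x/n_z = −0.27539 and ∂z/∂y = −n_y/n_z = 0.09021.
|∇z| = √(a²+b²) = 0.28979, so dip δ = arctan(0.28979) = 16.16°.
True thickness = vertical thickness × cos δ = 35.4 × cos 16.16° = 34.0 ft.

34.0 ft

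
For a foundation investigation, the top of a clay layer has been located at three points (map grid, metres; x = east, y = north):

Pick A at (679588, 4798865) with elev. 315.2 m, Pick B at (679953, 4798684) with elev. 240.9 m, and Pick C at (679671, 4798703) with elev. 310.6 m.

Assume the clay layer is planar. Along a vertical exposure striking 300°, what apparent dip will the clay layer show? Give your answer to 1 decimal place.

Let the plane be z = a·x + b·y + c.
Pick B−Pick A: 365a − 181b = −74.3;  Pick C−Pick A: 83a − 162b = −4.6.
Solving gives a = −0.25402, b = −0.10175.
Unit vector along 300° is (sin 300°, cos 300°) = (-0.8660, 0.5000).
Slope in that direction = a·(-0.8660) + b·(0.5000) = 0.16911.
Apparent dip = arctan|0.16911| = 9.6° (true dip is 15.3°, so apparent ≤ true as expected).

9.6°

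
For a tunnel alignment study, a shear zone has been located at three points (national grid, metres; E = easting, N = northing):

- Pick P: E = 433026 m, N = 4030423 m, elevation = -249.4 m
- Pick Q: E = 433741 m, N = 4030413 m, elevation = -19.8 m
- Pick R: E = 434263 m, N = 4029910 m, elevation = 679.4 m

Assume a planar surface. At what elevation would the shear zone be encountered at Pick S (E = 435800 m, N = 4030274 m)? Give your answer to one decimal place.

Let the plane be z = a·E + b·N + c.
Pick Q−Pick P: 715a − 10b = 229.6;  Pick R−Pick P: 1237a − 513b = 928.8.
Solving gives a = 0.306120618, b = −1.072375820.
Then c = -249.4 − a·433026 − b·4030423 = 4189320.58.
At (435800, 4030274): z = 133407.4 − 4321968.4 + 4189320.58 = 759.6 m.

759.6 m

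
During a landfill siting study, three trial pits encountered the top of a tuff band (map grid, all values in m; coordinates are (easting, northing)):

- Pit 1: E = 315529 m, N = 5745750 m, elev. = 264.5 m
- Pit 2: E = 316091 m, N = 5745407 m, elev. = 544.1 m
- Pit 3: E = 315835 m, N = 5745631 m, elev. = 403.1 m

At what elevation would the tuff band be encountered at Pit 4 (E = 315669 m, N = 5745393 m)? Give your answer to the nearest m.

Two edge vectors: Pit 1→Pit 2 = (562, -343, 279.6), Pit 1→Pit 3 = (306, -119, 138.6).
Normal n = (Pit 1→Pit 2) × (Pit 1→Pit 3) = (-14267.4, 7664.4, 38080).
So ∂z/∂E = −n_x/n_z = 0.37466912 and ∂z/∂N = −n_y/n_z = −0.20127101.
Intercept c from Pit 1: 264.5 − 118218.97 + 1156452.90 = 1038498.42.
At (315669, 5745393): z = 118271.4 − 1156381.0 + 1038498.42 = 388.8 m.

389 m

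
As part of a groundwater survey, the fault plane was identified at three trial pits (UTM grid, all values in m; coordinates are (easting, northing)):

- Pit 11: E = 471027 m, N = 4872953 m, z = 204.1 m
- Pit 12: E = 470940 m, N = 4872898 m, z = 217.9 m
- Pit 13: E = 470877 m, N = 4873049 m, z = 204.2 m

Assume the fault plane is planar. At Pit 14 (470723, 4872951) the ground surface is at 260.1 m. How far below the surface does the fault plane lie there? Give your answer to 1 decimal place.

31.4 m

Let the plane be z = a·E + b·N + c.
Pit 12−Pit 11: −87a − 55b = 13.8;  Pit 13−Pit 11: −150a + 96b = 0.1.
Solving gives a = −0.080128900, b = −0.124159740.
Then c = 204.1 − a·471027 − b·4872953 = 642971.55.
At (470723, 4872951): z_contact = −37718.52 − 605024.33 + 642971.55 = 228.71 m.
Depth below ground = 260.1 − 228.71 = 31.4 m.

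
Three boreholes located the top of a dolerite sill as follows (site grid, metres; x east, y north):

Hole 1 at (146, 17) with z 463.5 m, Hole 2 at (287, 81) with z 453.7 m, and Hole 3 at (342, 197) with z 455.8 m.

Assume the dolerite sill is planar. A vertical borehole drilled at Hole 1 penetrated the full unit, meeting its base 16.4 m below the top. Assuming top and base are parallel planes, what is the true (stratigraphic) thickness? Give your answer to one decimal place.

Let the plane be z = a·x + b·y + c.
Hole 2−Hole 1: 141a + 64b = −9.8;  Hole 3−Hole 1: 196a + 180b = −7.7.
Solving gives a = −0.09903, b = 0.06506.
|∇z| = √(a²+b²) = 0.11849, so dip δ = arctan(0.11849) = 6.76°.
True thickness = vertical thickness × cos δ = 16.4 × cos 6.76° = 16.3 m.

16.3 m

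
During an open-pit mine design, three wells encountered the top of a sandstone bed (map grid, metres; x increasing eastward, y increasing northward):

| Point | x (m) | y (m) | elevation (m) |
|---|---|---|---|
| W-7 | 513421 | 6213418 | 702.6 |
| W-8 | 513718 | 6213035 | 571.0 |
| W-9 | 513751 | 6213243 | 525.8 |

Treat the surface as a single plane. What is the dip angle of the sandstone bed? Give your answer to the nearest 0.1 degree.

Two edge vectors: W-7→W-8 = (297, -383, -131.6), W-7→W-9 = (330, -175, -176.8).
Normal n = (W-7→W-8) × (W-7→W-9) = (44684.4, 9081.6, 74415).
So ∂z/∂x = −n_x/n_z = −0.60048 and ∂z/∂y = −n_y/n_z = −0.12204.
Gradient magnitude |∇z| = √(a² + b²) = √(0.36057 + 0.01489) = 0.61275.
True dip = arctan(0.61275) = 31.5°, dipping toward ENE (azimuth ≈ 079°).

31.5°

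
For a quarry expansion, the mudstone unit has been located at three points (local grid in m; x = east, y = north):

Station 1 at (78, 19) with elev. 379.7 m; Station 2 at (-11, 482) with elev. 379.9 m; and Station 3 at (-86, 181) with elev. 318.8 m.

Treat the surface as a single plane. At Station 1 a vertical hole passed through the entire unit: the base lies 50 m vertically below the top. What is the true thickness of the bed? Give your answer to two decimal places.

45.30 m

Two edge vectors: Station 1→Station 2 = (-89, 463, 0.2), Station 1→Station 3 = (-164, 162, -60.9).
Normal n = (Station 1→Station 2) × (Station 1→Station 3) = (-28229.1, -5452.9, 61514).
So ∂z/∂x = −n_x/n_z = 0.45891 and ∂z/∂y = −n_y/n_z = 0.08864.
|∇z| = √(a²+b²) = 0.46739, so dip δ = arctan(0.46739) = 25.05°.
True thickness = vertical thickness × cos δ = 50 × cos 25.05° = 45.30 m.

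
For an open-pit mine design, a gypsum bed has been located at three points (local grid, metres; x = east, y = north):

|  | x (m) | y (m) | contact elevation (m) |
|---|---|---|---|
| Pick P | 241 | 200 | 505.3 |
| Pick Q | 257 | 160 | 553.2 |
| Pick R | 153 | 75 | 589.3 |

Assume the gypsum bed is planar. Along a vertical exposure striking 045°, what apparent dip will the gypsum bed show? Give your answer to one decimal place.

Two edge vectors: Pick P→Pick Q = (16, -40, 47.9), Pick P→Pick R = (-88, -125, 84).
Normal n = (Pick P→Pick Q) × (Pick P→Pick R) = (2627.5, -5559.2, -5520).
So ∂z/∂x = −n_x/n_z = 0.47600 and ∂z/∂y = −n_y/n_z = −1.00710.
Unit vector along 045° is (sin 45°, cos 45°) = (0.7071, 0.7071).
Slope in that direction = a·(0.7071) + b·(0.7071) = −0.37555.
Apparent dip = arctan|0.37555| = 20.6° (true dip is 48.1°, so apparent ≤ true as expected).

20.6°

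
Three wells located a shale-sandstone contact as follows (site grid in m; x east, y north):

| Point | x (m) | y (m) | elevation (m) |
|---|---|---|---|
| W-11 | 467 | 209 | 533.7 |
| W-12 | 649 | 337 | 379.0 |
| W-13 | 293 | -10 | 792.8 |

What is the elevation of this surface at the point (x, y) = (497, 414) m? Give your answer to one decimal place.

Let the plane be z = a·x + b·y + c.
W-12−W-11: 182a + 128b = −154.7;  W-13−W-11: −174a − 219b = 259.1.
Solving gives a = −0.04063, b = −1.15082.
Then c = 533.7 − a·467 − b·209 = 793.20.
At (497, 414): z = −20.2 − 476.4 + 793.20 = 296.6 m.

296.6 m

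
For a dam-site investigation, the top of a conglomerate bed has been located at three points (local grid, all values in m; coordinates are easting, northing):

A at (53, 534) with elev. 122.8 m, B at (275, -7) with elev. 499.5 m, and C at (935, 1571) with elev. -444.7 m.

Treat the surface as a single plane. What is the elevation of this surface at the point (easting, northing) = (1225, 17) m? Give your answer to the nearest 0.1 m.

Let the plane be z = a·easting + b·northing + c.
B−A: 222a − 541b = 376.7;  C−A: 882a + 1037b = −567.5.
Solving gives a = 0.118212, b = −0.647795.
Then c = 122.8 − a·53 − b·534 = 462.46.
At (1225, 17): z = 144.8 − 11.0 + 462.46 = 596.3 m.

596.3 m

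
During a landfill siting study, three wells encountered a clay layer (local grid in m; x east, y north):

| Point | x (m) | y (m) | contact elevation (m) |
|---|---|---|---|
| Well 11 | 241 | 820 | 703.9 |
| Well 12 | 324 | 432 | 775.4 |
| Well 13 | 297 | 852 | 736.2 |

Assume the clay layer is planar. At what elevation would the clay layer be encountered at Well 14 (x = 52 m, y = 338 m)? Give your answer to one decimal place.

Two edge vectors: Well 11→Well 12 = (83, -388, 71.5), Well 11→Well 13 = (56, 32, 32.3).
Normal n = (Well 11→Well 12) × (Well 11→Well 13) = (-14820.4, 1323.1, 24384).
So ∂z/∂x = −n_x/n_z = 0.60779 and ∂z/∂y = −n_y/n_z = −0.05426.
Intercept c from Well 11: 703.9 − 146.48 + 44.49 = 601.92.
At (52, 338): z = 31.6 − 18.3 + 601.92 = 615.2 m.

615.2 m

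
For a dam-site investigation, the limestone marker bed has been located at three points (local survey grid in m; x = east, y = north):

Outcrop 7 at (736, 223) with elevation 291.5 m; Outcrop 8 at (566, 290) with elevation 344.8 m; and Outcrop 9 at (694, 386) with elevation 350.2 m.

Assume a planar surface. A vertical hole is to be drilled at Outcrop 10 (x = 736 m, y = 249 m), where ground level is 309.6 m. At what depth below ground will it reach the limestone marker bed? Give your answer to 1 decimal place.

Two edge vectors: Outcrop 7→Outcrop 8 = (-170, 67, 53.3), Outcrop 7→Outcrop 9 = (-42, 163, 58.7).
Normal n = (Outcrop 7→Outcrop 8) × (Outcrop 7→Outcrop 9) = (-4755, 7740.4, -24896).
So ∂z/∂x = −n_x/n_z = −0.19099 and ∂z/∂y = −n_y/n_z = 0.31091.
Intercept c from Outcrop 7: 291.5 + 140.57 − 69.33 = 362.74.
At (736, 249): z_contact = −140.57 + 77.42 + 362.74 = 299.58 m.
Depth below ground = 309.6 − 299.58 = 10.0 m.

10.0 m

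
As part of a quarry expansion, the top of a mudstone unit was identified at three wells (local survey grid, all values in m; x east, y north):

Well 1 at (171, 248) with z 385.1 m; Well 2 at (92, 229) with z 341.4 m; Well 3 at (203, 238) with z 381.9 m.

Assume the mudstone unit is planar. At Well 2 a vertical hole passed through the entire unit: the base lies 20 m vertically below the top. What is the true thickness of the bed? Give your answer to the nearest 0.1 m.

Let the plane be z = a·x + b·y + c.
Well 2−Well 1: −79a − 19b = −43.7;  Well 3−Well 1: 32a − 10b = −3.2.
Solving gives a = 0.26910, b = 1.18112.
|∇z| = √(a²+b²) = 1.21138, so dip δ = arctan(1.21138) = 50.46°.
True thickness = vertical thickness × cos δ = 20 × cos 50.46° = 12.7 m.

12.7 m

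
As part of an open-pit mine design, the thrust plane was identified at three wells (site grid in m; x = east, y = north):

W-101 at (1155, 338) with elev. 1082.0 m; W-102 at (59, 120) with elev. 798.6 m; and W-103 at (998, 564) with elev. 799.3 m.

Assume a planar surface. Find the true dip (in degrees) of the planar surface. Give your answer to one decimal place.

46.2°

Let the plane be z = a·x + b·y + c.
W-102−W-101: −1096a − 218b = −283.4;  W-103−W-101: −157a + 226b = −282.7.
Solving gives a = 0.44579, b = −0.94120.
Gradient magnitude |∇z| = √(a² + b²) = √(0.19873 + 0.88586) = 1.04143.
True dip = arctan(1.04143) = 46.2°, dipping toward NNW (azimuth ≈ 335°).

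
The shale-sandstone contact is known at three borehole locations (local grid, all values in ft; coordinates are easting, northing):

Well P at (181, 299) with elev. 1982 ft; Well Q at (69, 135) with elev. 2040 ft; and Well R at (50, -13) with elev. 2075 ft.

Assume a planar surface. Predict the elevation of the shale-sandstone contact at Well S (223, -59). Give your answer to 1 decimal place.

2048.1 ft

Two edge vectors: Well P→Well Q = (-112, -164, 58), Well P→Well R = (-131, -312, 93).
Normal n = (Well P→Well Q) × (Well P→Well R) = (2844, 2818, 13460).
So ∂z/∂easting = −n_x/n_z = −0.21129 and ∂z/∂northing = −n_y/n_z = −0.20936.
Intercept c from Well P: 1982 + 38.24 + 62.60 = 2082.84.
At (223, -59): z = −47.1 + 12.4 + 2082.84 = 2048.1 ft.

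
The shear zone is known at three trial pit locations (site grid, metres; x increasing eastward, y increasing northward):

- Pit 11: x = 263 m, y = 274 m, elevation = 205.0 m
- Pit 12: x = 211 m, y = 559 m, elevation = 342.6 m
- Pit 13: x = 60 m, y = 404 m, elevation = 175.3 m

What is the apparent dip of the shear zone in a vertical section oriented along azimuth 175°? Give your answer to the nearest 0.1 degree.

Two edge vectors: Pit 11→Pit 12 = (-52, 285, 137.6), Pit 11→Pit 13 = (-203, 130, -29.7).
Normal n = (Pit 11→Pit 12) × (Pit 11→Pit 13) = (-26352.5, -29477.2, 51095).
So ∂z/∂x = −n_x/n_z = 0.51575 and ∂z/∂y = −n_y/n_z = 0.57691.
Unit vector along 175° is (sin 175°, cos 175°) = (0.0872, -0.9962).
Slope in that direction = a·(0.0872) + b·(-0.9962) = −0.52976.
Apparent dip = arctan|0.52976| = 27.9° (true dip is 37.7°, so apparent ≤ true as expected).

27.9°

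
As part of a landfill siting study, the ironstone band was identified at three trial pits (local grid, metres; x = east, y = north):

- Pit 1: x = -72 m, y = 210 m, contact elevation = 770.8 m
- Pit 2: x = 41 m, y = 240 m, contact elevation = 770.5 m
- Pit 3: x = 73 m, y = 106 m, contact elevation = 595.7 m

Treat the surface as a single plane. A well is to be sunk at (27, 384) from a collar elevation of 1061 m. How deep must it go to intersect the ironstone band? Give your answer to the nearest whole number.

109 m

Two edge vectors: Pit 1→Pit 2 = (113, 30, -0.3), Pit 1→Pit 3 = (145, -104, -175.1).
Normal n = (Pit 1→Pit 2) × (Pit 1→Pit 3) = (-5284.2, 19742.8, -16102).
So ∂z/∂x = −n_x/n_z = −0.32817 and ∂z/∂y = −n_y/n_z = 1.22611.
Intercept c from Pit 1: 770.8 − 23.63 − 257.48 = 489.69.
At (27, 384): z_contact = −8.9 + 470.8 + 489.69 = 951.7 m.
Depth below ground = 1061 − 951.7 = 109 m.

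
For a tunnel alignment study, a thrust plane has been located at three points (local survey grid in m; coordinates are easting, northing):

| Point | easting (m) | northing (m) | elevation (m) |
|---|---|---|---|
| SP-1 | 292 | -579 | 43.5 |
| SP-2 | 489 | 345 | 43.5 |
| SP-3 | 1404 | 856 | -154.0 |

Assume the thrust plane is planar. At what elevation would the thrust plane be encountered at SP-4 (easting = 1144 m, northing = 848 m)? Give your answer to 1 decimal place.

-90.7 m

Let the plane be z = a·easting + b·northing + c.
SP-2−SP-1: 197a + 924b = 0;  SP-3−SP-1: 1112a + 1435b = −197.5.
Solving gives a = −0.245021, b = 0.052239.
Then c = 43.5 − a·292 − b·-579 = 145.29.
At (1144, 848): z = −280.3 + 44.3 + 145.29 = -90.7 m.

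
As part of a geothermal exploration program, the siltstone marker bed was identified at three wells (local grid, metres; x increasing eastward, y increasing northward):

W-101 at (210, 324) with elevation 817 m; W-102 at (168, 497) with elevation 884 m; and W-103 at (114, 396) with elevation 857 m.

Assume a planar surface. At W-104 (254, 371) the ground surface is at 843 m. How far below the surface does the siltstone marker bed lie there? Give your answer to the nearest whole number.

16 m

Let the plane be z = a·x + b·y + c.
W-102−W-101: −42a + 173b = 67;  W-103−W-101: −96a + 72b = 40.
Solving gives a = −0.15430, b = 0.34982.
Then c = 817 − a·210 − b·324 = 736.06.
At (254, 371): z_contact = −39.2 + 129.8 + 736.06 = 826.7 m.
Depth below ground = 843 − 826.7 = 16 m.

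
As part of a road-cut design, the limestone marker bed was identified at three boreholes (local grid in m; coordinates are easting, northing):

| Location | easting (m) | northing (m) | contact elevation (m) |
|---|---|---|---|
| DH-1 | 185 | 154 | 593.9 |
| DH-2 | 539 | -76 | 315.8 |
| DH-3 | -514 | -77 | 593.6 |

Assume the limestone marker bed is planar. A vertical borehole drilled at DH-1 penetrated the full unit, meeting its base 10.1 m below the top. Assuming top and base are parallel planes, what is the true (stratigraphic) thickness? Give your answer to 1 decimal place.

7.7 m

Let the plane be z = a·easting + b·northing + c.
DH-2−DH-1: 354a − 230b = −278.1;  DH-3−DH-1: −699a − 231b = −0.3.
Solving gives a = −0.26458, b = 0.80191.
|∇z| = √(a²+b²) = 0.84443, so dip δ = arctan(0.84443) = 40.18°.
True thickness = vertical thickness × cos δ = 10.1 × cos 40.18° = 7.7 m.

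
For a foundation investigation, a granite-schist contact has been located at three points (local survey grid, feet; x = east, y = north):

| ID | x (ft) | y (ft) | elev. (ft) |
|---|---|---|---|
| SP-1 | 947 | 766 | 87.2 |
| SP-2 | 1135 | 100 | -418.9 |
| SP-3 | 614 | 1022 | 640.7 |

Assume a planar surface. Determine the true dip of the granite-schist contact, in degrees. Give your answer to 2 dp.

54.96°

Let the plane be z = a·x + b·y + c.
SP-2−SP-1: 188a − 666b = −506.1;  SP-3−SP-1: −333a + 256b = 553.5.
Solving gives a = −1.37673, b = 0.37128.
Gradient magnitude |∇z| = √(a² + b²) = √(1.89539 + 0.13785) = 1.42592.
True dip = arctan(1.42592) = 54.96°, dipping toward ESE (azimuth ≈ 105°).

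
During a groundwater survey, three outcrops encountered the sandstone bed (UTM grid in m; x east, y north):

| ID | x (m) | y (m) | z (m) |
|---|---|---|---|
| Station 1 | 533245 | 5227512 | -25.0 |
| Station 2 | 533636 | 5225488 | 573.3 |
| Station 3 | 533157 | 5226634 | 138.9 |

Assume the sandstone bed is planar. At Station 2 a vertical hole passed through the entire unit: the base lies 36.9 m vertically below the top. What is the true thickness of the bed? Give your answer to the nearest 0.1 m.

Two edge vectors: Station 1→Station 2 = (391, -2024, 598.3), Station 1→Station 3 = (-88, -878, 163.9).
Normal n = (Station 1→Station 2) × (Station 1→Station 3) = (193573.8, -116735.3, -521410).
So ∂z/∂x = −n_x/n_z = 0.37125 and ∂z/∂y = −n_y/n_z = −0.22388.
|∇z| = √(a²+b²) = 0.43353, so dip δ = arctan(0.43353) = 23.44°.
True thickness = vertical thickness × cos δ = 36.9 × cos 23.44° = 33.9 m.

33.9 m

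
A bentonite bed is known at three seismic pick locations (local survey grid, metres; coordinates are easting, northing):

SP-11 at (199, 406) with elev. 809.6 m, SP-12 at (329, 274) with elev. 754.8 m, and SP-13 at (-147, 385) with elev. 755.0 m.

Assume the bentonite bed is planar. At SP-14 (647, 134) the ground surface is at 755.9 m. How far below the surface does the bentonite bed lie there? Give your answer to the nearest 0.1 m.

Two edge vectors: SP-11→SP-12 = (130, -132, -54.8), SP-11→SP-13 = (-346, -21, -54.6).
Normal n = (SP-11→SP-12) × (SP-11→SP-13) = (6056.4, 26058.8, -48402).
So ∂z/∂easting = −n_x/n_z = 0.12513 and ∂z/∂northing = −n_y/n_z = 0.53838.
Intercept c from SP-11: 809.6 − 24.90 − 218.58 = 566.12.
At (647, 134): z_contact = 80.96 + 72.14 + 566.12 = 719.22 m.
Depth below ground = 755.9 − 719.22 = 36.7 m.

36.7 m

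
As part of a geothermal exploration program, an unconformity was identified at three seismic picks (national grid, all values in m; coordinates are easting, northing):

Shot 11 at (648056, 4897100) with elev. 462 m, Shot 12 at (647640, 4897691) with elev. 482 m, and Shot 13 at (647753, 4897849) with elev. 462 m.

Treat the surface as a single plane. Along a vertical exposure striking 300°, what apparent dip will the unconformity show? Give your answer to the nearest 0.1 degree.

4.3°

Let the plane be z = a·easting + b·northing + c.
Shot 12−Shot 11: −416a + 591b = 20;  Shot 13−Shot 11: −303a + 749b = 0.
Solving gives a = −0.11305, b = −0.04573.
Unit vector along 300° is (sin 300°, cos 300°) = (-0.8660, 0.5000).
Slope in that direction = a·(-0.8660) + b·(0.5000) = 0.07504.
Apparent dip = arctan|0.07504| = 4.3° (true dip is 7.0°, so apparent ≤ true as expected).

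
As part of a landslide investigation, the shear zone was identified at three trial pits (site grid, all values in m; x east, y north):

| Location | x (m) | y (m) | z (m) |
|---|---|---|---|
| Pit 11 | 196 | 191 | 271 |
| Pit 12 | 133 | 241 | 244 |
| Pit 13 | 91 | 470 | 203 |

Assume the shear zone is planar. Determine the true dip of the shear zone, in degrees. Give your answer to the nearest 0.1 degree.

Two edge vectors: Pit 11→Pit 12 = (-63, 50, -27), Pit 11→Pit 13 = (-105, 279, -68).
Normal n = (Pit 11→Pit 12) × (Pit 11→Pit 13) = (4133, -1449, -12327).
So ∂z/∂x = −n_x/n_z = 0.33528 and ∂z/∂y = −n_y/n_z = −0.11755.
Gradient magnitude |∇z| = √(a² + b²) = √(0.11241 + 0.01382) = 0.35529.
True dip = arctan(0.35529) = 19.6°, dipping toward WNW (azimuth ≈ 289°).

19.6°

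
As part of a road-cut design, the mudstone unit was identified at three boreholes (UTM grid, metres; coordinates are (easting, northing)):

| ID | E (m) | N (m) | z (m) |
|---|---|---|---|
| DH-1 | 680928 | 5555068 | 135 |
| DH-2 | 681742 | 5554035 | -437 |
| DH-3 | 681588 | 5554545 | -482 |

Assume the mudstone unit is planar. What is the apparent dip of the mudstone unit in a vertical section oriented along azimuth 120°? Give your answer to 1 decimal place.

Two edge vectors: DH-1→DH-2 = (814, -1033, -572), DH-1→DH-3 = (660, -523, -617).
Normal n = (DH-1→DH-2) × (DH-1→DH-3) = (338205, 124718, 256058).
So ∂z/∂E = −n_x/n_z = −1.32081 and ∂z/∂N = −n_y/n_z = −0.48707.
Unit vector along 120° is (sin 120°, cos 120°) = (0.8660, -0.5000).
Slope in that direction = a·(0.8660) + b·(-0.5000) = −0.90032.
Apparent dip = arctan|0.90032| = 42.0° (true dip is 54.6°, so apparent ≤ true as expected).

42.0°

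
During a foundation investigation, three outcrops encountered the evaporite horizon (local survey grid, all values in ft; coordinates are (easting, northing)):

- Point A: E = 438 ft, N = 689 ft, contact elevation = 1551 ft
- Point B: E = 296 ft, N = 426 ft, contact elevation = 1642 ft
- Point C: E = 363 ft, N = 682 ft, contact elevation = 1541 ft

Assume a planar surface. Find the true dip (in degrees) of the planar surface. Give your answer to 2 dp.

Let the plane be z = a·E + b·N + c.
Point B−Point A: −142a − 263b = 91;  Point C−Point A: −75a − 7b = −10.
Solving gives a = 0.17442, b = −0.44018.
Gradient magnitude |∇z| = √(a² + b²) = √(0.03042 + 0.19376) = 0.47348.
True dip = arctan(0.47348) = 25.34°, dipping toward NNW (azimuth ≈ 338°).

25.34°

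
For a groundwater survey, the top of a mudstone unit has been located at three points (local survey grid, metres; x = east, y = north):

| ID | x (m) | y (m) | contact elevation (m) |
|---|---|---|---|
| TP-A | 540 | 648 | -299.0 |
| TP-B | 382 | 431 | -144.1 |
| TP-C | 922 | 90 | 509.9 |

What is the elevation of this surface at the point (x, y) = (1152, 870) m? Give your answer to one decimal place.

Let the plane be z = a·x + b·y + c.
TP-B−TP-A: −158a − 217b = 154.9;  TP-C−TP-A: 382a − 558b = 808.9.
Solving gives a = 0.520859, b = −1.093068.
Then c = -299 − a·540 − b·648 = 128.04.
At (1152, 870): z = 600.0 − 951.0 + 128.04 = -222.9 m.

-222.9 m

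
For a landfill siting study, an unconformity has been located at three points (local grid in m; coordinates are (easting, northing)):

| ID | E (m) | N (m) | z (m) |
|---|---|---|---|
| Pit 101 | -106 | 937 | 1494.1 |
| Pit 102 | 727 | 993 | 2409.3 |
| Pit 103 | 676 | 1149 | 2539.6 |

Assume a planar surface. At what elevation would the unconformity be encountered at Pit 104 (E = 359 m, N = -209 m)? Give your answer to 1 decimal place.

Let the plane be z = a·E + b·N + c.
Pit 102−Pit 101: 833a + 56b = 915.2;  Pit 103−Pit 101: 782a + 212b = 1045.5.
Solving gives a = 1.020108, b = 1.168753.
Then c = 1494.1 − a·-106 − b·937 = 507.11.
At (359, -209): z = 366.2 − 244.3 + 507.11 = 629.1 m.

629.1 m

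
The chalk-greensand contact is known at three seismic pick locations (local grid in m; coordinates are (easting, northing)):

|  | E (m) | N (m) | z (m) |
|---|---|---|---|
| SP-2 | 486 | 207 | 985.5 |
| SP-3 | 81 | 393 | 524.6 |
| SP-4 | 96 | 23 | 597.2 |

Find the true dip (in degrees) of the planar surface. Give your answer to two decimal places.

47.17°

Let the plane be z = a·E + b·N + c.
SP-3−SP-2: −405a + 186b = −460.9;  SP-4−SP-2: −390a − 184b = −388.3.
Solving gives a = 1.06779, b = −0.15293.
Gradient magnitude |∇z| = √(a² + b²) = √(1.14018 + 0.02339) = 1.07869.
True dip = arctan(1.07869) = 47.17°, dipping toward W (azimuth ≈ 278°).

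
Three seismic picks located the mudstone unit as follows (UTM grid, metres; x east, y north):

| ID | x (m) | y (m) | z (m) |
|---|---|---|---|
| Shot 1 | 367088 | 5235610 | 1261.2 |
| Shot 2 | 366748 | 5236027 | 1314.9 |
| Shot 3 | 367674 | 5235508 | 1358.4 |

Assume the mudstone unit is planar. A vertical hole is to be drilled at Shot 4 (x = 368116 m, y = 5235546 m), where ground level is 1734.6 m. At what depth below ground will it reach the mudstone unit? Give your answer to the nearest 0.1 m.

Two edge vectors: Shot 1→Shot 2 = (-340, 417, 53.7), Shot 1→Shot 3 = (586, -102, 97.2).
Normal n = (Shot 1→Shot 2) × (Shot 1→Shot 3) = (46009.8, 64516.2, -209682).
So ∂z/∂x = −n_x/n_z = 0.219426560 and ∂z/∂y = −n_y/n_z = 0.307685924.
Intercept c from Shot 1: 1261.2 − 80548.86 − 1610923.50 = −1690211.16.
At (368116, 5235546): z_contact = 80774.43 + 1610903.81 − 1690211.16 = 1467.08 m.
Depth below ground = 1734.6 − 1467.08 = 267.5 m.

267.5 m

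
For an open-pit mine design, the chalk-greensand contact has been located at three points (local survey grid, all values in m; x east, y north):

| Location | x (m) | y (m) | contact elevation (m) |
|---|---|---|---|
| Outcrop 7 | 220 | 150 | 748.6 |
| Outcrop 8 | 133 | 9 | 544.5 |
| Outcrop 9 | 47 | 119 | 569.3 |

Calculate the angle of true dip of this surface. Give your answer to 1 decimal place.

Two edge vectors: Outcrop 7→Outcrop 8 = (-87, -141, -204.1), Outcrop 7→Outcrop 9 = (-173, -31, -179.3).
Normal n = (Outcrop 7→Outcrop 8) × (Outcrop 7→Outcrop 9) = (18954.2, 19710.2, -21696).
So ∂z/∂x = −n_x/n_z = 0.87363 and ∂z/∂y = −n_y/n_z = 0.90847.
Gradient magnitude |∇z| = √(a² + b²) = √(0.76322 + 0.82532) = 1.26037.
True dip = arctan(1.26037) = 51.6°, dipping toward SW (azimuth ≈ 224°).

51.6°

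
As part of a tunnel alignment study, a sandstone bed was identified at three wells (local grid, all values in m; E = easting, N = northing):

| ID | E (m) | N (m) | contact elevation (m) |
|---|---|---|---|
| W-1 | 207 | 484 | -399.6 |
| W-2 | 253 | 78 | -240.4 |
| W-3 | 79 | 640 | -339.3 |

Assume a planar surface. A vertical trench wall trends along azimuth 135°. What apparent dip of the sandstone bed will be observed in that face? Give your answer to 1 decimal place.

22.4°

Two edge vectors: W-1→W-2 = (46, -406, 159.2), W-1→W-3 = (-128, 156, 60.3).
Normal n = (W-1→W-2) × (W-1→W-3) = (-49317, -23151.4, -44792).
So ∂z/∂E = −n_x/n_z = −1.10102 and ∂z/∂N = −n_y/n_z = −0.51686.
Unit vector along 135° is (sin 135°, cos 135°) = (0.7071, -0.7071).
Slope in that direction = a·(0.7071) + b·(-0.7071) = −0.41306.
Apparent dip = arctan|0.41306| = 22.4° (true dip is 50.6°, so apparent ≤ true as expected).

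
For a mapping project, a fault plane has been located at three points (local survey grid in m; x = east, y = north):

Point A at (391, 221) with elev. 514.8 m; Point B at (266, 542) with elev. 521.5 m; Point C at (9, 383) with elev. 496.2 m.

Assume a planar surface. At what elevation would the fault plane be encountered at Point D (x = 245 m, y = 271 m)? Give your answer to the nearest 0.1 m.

Two edge vectors: Point A→Point B = (-125, 321, 6.7), Point A→Point C = (-382, 162, -18.6).
Normal n = (Point A→Point B) × (Point A→Point C) = (-7056, -4884.4, 102372).
So ∂z/∂x = −n_x/n_z = 0.06893 and ∂z/∂y = −n_y/n_z = 0.04771.
Intercept c from Point A: 514.8 − 26.95 − 10.54 = 477.31.
At (245, 271): z = 16.9 + 12.9 + 477.31 = 507.1 m.

507.1 m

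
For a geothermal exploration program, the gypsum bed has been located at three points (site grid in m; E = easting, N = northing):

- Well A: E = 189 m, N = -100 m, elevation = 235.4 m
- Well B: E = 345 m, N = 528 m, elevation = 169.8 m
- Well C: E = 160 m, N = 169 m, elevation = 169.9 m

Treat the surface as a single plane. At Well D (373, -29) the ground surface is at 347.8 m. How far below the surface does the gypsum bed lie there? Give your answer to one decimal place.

54.9 m

Two edge vectors: Well A→Well B = (156, 628, -65.6), Well A→Well C = (-29, 269, -65.5).
Normal n = (Well A→Well B) × (Well A→Well C) = (-23487.6, 12120.4, 60176).
So ∂z/∂E = −n_x/n_z = 0.39032 and ∂z/∂N = −n_y/n_z = −0.20142.
Intercept c from Well A: 235.4 − 73.77 − 20.14 = 141.49.
At (373, -29): z_contact = 145.59 + 5.84 + 141.49 = 292.92 m.
Depth below ground = 347.8 − 292.92 = 54.9 m.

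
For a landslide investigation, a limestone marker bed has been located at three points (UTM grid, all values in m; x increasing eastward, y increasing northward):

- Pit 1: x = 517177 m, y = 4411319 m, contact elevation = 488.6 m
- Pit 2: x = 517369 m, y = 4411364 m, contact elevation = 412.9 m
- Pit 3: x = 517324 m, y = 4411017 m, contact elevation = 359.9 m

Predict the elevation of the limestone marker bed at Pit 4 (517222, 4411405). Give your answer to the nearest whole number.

487 m

Two edge vectors: Pit 1→Pit 2 = (192, 45, -75.7), Pit 1→Pit 3 = (147, -302, -128.7).
Normal n = (Pit 1→Pit 2) × (Pit 1→Pit 3) = (-28652.9, 13582.5, -64599).
So ∂z/∂x = −n_x/n_z = −0.44355021 and ∂z/∂y = −n_y/n_z = 0.21025867.
Intercept c from Pit 1: 488.6 + 229393.97 − 927518.08 = −697635.51.
At (517222, 4411405): z = −229413.9 + 927536.2 − 697635.51 = 486.7 m.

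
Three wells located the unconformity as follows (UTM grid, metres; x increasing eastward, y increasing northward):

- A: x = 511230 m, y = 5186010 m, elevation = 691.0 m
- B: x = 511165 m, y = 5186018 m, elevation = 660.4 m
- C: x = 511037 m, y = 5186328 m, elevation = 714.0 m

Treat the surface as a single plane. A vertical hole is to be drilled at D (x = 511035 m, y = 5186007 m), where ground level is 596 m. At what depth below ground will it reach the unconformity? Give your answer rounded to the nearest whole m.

7 m

Let the plane be z = a·x + b·y + c.
B−A: −65a + 8b = −30.6;  C−A: −193a + 318b = 23.
Solving gives a = 0.51839381, b = 0.38694970.
Then c = 691 − a·511230 − b·5186010 = −2271052.49.
At (511035, 5186007): z_contact = 264917.4 + 2006723.9 − 2271052.49 = 588.8 m.
Depth below ground = 596 − 588.8 = 7 m.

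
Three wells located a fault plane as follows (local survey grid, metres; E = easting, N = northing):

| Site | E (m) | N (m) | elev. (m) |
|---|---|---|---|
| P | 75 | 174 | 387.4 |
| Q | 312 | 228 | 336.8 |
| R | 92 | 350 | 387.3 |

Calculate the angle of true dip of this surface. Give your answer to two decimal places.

Two edge vectors: P→Q = (237, 54, -50.6), P→R = (17, 176, -0.1).
Normal n = (P→Q) × (P→R) = (8900.2, -836.5, 40794).
So ∂z/∂E = −n_x/n_z = −0.21817 and ∂z/∂N = −n_y/n_z = 0.02051.
Gradient magnitude |∇z| = √(a² + b²) = √(0.04760 + 0.00042) = 0.21914.
True dip = arctan(0.21914) = 12.36°, dipping toward E (azimuth ≈ 095°).

12.36°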